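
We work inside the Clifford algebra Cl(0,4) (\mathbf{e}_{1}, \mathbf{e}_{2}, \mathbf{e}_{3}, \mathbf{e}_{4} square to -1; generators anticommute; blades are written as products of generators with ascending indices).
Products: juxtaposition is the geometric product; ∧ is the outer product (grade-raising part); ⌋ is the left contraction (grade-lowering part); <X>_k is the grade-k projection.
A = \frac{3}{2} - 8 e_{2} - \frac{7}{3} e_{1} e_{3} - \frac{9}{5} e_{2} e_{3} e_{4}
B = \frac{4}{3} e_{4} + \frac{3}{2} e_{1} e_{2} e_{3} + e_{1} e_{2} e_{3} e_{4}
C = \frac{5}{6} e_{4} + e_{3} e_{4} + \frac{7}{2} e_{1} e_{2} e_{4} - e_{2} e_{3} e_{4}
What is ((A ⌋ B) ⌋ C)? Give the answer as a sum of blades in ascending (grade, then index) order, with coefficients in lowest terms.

step 1: \frac{9}{5} e_{1} - \frac{7}{2} e_{2} + 2 e_{4} - 12 e_{1} e_{3} - \frac{7}{3} e_{2} e_{4} + \frac{9}{4} e_{1} e_{2} e_{3} - 8 e_{1} e_{3} e_{4} + \frac{3}{2} e_{1} e_{2} e_{3} e_{4}
step 2: -\frac{5}{3} + \frac{49}{6} e_{1} + \frac{13}{3} e_{3} - 7 e_{1} e_{2} - \frac{49}{4} e_{1} e_{4} + 2 e_{2} e_{3} - \frac{63}{10} e_{2} e_{4} - \frac{7}{2} e_{3} e_{4}
Answer: -\frac{5}{3} + \frac{49}{6} e_{1} + \frac{13}{3} e_{3} - 7 e_{1} e_{2} - \frac{49}{4} e_{1} e_{4} + 2 e_{2} e_{3} - \frac{63}{10} e_{2} e_{4} - \frac{7}{2} e_{3} e_{4}


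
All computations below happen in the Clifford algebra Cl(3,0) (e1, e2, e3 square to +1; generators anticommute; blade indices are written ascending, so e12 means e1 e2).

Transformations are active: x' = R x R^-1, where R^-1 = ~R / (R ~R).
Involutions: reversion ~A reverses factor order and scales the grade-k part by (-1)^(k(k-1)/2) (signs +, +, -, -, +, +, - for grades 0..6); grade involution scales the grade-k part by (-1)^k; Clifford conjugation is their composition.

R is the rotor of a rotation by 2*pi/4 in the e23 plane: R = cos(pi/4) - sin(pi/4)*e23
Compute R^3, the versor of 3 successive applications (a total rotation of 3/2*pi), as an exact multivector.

Because a rotor carries half the rotation angle, composing 3 copies of this e23-plane rotor multiplies the phase: 3*(pi/4) = 3*pi/4, hence R^3 = cos(3*pi/4) - sin(3*pi/4)*e23.
cos(3*pi/4) = -sqrt(2)/2 and sin(3*pi/4) = sqrt(2)/2, so R^3 = -sqrt(2)/2 - sqrt(2)/2*e23. The net rotation is 3/2*pi; the rotor keeps the half-angle phase exactly.
Answer: -sqrt(2)/2 - sqrt(2)/2*e23


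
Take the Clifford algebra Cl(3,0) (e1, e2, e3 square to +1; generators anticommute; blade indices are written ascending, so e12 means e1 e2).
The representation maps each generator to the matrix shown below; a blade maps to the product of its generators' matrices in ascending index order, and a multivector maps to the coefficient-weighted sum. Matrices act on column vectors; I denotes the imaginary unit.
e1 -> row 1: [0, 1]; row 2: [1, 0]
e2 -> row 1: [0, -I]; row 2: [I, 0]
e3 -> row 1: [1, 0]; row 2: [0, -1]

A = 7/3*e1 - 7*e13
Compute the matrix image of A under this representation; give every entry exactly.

Bivector images (products of the table entries): rho(e13) = rho(e1)rho(e3) = row 1: [0, -1]; row 2: [1, 0].
M = (7/3)*rho(e1) + (-7)*rho(e13), summed entrywise:
Answer: row 1: [0, 28/3]; row 2: [-14/3, 0]


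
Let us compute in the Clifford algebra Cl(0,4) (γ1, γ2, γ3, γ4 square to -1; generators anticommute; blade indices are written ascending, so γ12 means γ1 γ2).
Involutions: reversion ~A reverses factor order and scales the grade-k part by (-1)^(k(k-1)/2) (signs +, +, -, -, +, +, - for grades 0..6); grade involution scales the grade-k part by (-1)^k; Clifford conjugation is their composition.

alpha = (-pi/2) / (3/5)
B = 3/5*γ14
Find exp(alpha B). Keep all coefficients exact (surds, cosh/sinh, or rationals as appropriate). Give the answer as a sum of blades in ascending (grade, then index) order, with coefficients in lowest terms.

B^2 = (3/5)^2*(γ14)^2 = 9/25*(-1) = -9/25 (a basis 2-blade squares to minus the product of its generators' squares).
B^2 = -9/25 — a negative square means the series sums to a rotation: l = 3/5, alpha*l = -pi/2, so exp(alpha B) = cos(-pi/2) + (sin(-pi/2)/(3/5))*B = 0 + (-5/3)*B.
Answer: -γ14


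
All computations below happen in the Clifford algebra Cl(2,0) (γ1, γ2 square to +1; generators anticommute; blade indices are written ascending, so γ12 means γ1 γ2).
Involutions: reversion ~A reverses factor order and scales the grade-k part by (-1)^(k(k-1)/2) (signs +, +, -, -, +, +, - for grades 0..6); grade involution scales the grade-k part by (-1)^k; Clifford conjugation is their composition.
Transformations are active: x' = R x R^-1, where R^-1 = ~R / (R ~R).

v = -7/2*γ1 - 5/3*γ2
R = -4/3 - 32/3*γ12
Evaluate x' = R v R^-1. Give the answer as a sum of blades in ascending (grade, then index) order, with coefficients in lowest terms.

~R = -4/3 + 32/3*γ12, and R ~R = 1040/9, so R^-1 = ~R / (1040/9).
R v = 202/9*γ1 - 316/9*γ2
Answer: 1163/390*γ1 + 161/65*γ2


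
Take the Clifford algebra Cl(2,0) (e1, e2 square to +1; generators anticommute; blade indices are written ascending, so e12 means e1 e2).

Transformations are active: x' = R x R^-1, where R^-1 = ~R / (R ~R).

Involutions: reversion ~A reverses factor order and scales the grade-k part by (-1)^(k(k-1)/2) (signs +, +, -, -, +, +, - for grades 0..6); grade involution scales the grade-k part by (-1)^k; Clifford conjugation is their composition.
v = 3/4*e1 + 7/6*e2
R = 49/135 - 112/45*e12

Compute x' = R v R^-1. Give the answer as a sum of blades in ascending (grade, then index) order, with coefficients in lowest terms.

~R = 49/135 + 112/45*e12, and R ~R = 115297/18225, so R^-1 = ~R / (115297/18225).
R v = -1421/540*e1 + 371/162*e2
Answer: -9901/9412*e1 - 12761/14118*e2


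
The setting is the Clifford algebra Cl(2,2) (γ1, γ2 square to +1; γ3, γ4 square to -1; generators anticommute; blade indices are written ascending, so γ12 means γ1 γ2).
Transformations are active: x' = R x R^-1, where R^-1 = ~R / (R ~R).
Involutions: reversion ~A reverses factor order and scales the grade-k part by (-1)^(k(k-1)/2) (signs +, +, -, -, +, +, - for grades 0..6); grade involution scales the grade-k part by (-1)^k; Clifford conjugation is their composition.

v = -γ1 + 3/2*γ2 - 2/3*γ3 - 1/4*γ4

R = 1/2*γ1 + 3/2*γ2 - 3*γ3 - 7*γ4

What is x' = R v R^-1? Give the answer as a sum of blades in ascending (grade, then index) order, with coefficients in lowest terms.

~R = 1/2*γ1 + 3/2*γ2 - 3*γ3 - 7*γ4, and R ~R = -111/2, so R^-1 = ~R / (-111/2).
R v = -2 + 9/4*γ12 - 10/3*γ13 - 57/8*γ14 + 7/2*γ23 + 81/8*γ24 - 47/12*γ34
Answer: 115/111*γ1 - 103/74*γ2 + 50/111*γ3 - 113/444*γ4


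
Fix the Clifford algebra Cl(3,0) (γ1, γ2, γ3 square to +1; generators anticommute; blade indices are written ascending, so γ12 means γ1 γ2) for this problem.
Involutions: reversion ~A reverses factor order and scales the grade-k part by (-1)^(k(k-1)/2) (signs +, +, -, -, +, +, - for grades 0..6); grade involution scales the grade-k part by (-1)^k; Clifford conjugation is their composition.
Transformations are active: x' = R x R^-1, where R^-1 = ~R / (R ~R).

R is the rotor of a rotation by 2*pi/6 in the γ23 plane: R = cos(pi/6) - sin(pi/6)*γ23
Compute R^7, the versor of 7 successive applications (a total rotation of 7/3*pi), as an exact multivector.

Rotor phase runs at HALF the rotation angle; powers of one rotor simply add phase, so after 7 steps in γ23 the phase is 7*pi/6 = 7*pi/6 and R^7 = cos(7*pi/6) - sin(7*pi/6)*γ23.
cos(7*pi/6) = -sqrt(3)/2 and sin(7*pi/6) = -1/2, so R^7 = -sqrt(3)/2 + 1/2*γ23. The net rotation is 1/3*pi (after discarding 1 full turn, each of which contributes a factor -1 to the rotor); the rotor keeps the half-angle phase exactly.
Answer: -sqrt(3)/2 + 1/2*γ23


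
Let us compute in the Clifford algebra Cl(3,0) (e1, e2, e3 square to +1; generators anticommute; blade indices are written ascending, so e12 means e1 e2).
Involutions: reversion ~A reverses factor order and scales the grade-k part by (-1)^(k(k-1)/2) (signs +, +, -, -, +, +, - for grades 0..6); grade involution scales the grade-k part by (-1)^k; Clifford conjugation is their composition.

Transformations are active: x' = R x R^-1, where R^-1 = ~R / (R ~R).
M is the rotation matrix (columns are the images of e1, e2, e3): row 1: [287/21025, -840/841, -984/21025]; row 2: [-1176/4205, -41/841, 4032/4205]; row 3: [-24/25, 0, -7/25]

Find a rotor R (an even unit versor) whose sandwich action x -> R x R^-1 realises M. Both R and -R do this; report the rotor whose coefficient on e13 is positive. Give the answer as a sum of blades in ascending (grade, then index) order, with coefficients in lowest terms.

Method: write R = a + b12*e12 + b13*e13 + b23*e23 with a^2 + b12^2 + b13^2 + b23^2 = 1 (so R^-1 = ~R). Expanding the columns R e_j ~R gives tr M = 4a^2 - 1 and, from the antisymmetric part, M21 - M12 = -4a*b12, M13 - M31 = 4a*b13, M32 - M23 = -4a*b23.
Here tr M = -265/841, so a^2 = (1 + tr M)/4 = 144/841 and a = ±12/29. Taking a = 12/29: M21 - M12 = 3024/4205, M13 - M31 = 768/841, M32 - M23 = -4032/4205, giving b12 = -63/145, b13 = 16/29, b23 = 84/145, i.e. R = 12/29 - 63/145*e12 + 16/29*e13 + 84/145*e23.
Its e13 coefficient is already positive.
Answer: 12/29 - 63/145*e12 + 16/29*e13 + 84/145*e23. Sheet selection: the two-to-one cover makes ±R indistinguishable at the matrix level (trace -265/841), so uniqueness comes from the required sign on e13.


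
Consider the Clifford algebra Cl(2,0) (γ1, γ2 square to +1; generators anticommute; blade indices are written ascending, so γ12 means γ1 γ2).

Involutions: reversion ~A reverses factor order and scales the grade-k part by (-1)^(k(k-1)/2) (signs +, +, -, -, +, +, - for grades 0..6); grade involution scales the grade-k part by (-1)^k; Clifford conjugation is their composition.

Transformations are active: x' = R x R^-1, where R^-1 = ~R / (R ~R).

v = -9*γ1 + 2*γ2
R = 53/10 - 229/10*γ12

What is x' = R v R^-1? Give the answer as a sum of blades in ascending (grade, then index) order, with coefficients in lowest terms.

~R = 53/10 + 229/10*γ12, and R ~R = 1105/2, so R^-1 = ~R / (1105/2).
R v = -187/2*γ1 - 391/2*γ2
Answer: 2342/325*γ1 - 1869/325*γ2


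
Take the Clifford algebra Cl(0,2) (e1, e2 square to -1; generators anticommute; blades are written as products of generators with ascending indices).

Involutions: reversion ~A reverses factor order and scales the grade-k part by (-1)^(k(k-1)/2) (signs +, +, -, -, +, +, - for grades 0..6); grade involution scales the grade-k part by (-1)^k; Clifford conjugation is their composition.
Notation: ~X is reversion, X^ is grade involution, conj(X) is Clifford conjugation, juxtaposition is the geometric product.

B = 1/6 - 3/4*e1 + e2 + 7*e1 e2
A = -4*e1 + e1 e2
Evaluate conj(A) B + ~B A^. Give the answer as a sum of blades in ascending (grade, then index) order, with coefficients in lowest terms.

first term: 10 + 5/3*e1 - 109/4*e2 + 23/6*e1 e2
second term: 10 + 5/3*e1 - 109/4*e2 - 23/6*e1 e2
Answer: 20 + 10/3*e1 - 109/2*e2


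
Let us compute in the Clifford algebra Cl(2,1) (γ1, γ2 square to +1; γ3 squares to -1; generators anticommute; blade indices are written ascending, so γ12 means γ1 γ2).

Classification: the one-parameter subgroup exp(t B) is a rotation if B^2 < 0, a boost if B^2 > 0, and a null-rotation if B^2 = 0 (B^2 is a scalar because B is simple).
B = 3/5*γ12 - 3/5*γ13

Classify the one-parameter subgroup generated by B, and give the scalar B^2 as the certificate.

B^2 term by term: the squares give (3/5)^2*(γ12)^2 + (-3/5)^2*(γ13)^2 = 9/25*(-1) + 9/25*(+1) = 0 (each basis 2-blade squares to minus the product of its generators' squares); cross terms between blades sharing an index anticommute and cancel. So B^2 = 0.
Answer: null-rotation, certificate B^2 = 0. Key observation: B^2 = 0 is a conjugation invariant, so its sign decides the class regardless of the surface form of B.


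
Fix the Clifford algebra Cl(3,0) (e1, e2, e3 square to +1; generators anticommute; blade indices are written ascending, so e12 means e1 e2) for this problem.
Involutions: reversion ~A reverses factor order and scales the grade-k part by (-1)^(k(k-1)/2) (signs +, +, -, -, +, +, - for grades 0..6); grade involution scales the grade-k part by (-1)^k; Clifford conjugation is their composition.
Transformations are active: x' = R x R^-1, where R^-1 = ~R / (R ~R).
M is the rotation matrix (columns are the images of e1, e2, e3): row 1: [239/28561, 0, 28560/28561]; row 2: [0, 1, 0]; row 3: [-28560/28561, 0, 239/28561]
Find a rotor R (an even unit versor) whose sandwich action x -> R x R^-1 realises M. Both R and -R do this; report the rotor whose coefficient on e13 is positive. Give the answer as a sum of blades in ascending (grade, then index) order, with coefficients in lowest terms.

Method: write R = a + b12*e12 + b13*e13 + b23*e23 with a^2 + b12^2 + b13^2 + b23^2 = 1 (so R^-1 = ~R). Expanding the columns R e_j ~R gives tr M = 4a^2 - 1 and, from the antisymmetric part, M21 - M12 = -4a*b12, M13 - M31 = 4a*b13, M32 - M23 = -4a*b23.
Here tr M = 29039/28561, so a^2 = (1 + tr M)/4 = 14400/28561 and a = ±120/169. Taking a = 120/169: M21 - M12 = 0, M13 - M31 = 57120/28561, M32 - M23 = 0, giving b12 = 0, b13 = 119/169, b23 = 0, i.e. R = 120/169 + 119/169*e13.
Its e13 coefficient is already positive.
Answer: 120/169 + 119/169*e13. Why the constraint matters: R and -R act identically through the sandwich — M has trace 29039/28561 either way — so only the sign condition on e13 picks one of the two preimages.


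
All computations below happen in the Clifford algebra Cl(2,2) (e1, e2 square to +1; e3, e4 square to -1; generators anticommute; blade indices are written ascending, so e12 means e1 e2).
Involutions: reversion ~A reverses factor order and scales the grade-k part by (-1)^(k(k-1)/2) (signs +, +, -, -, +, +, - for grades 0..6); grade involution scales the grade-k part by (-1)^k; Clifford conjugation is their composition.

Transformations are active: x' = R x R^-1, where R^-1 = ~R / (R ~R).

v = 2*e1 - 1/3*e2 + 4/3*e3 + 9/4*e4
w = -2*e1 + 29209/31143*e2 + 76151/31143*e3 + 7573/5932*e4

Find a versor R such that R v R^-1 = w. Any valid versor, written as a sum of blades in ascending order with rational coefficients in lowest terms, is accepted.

The midline construction: v and w both square to -131/48, so reflecting in their sum 6276/10381*e2 + 39225/10381*e3 + 5230/1483*e4 exchanges them.
Answer: 6276/10381*e2 + 39225/10381*e3 + 5230/1483*e4


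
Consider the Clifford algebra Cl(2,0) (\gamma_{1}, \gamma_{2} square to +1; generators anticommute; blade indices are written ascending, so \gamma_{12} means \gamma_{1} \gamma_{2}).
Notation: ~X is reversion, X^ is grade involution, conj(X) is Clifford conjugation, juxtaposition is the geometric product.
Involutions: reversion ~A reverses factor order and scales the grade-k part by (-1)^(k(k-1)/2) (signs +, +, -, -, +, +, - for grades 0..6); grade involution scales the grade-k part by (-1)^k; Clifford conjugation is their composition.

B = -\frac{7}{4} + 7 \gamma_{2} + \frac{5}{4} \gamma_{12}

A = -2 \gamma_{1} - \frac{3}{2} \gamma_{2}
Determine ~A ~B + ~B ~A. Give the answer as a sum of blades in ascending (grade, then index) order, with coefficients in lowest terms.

first term: -\frac{21}{2} + \frac{13}{8} \gamma_{1} + \frac{41}{8} \gamma_{2} - 14 \gamma_{12}
second term: -\frac{21}{2} + \frac{43}{8} \gamma_{1} + \frac{1}{8} \gamma_{2} + 14 \gamma_{12}
Answer: -21 + 7 \gamma_{1} + \frac{21}{4} \gamma_{2}


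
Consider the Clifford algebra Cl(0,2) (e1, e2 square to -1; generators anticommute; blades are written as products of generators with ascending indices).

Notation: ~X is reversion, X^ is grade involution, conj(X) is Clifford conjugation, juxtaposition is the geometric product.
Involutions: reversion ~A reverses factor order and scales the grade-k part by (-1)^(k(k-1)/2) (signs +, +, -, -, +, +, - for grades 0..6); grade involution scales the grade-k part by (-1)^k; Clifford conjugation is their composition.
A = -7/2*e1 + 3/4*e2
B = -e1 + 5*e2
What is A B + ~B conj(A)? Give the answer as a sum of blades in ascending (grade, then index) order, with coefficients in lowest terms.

first term: -29/4 - 67/4*e1 e2
second term: 29/4 - 67/4*e1 e2
Answer: -67/2*e1 e2


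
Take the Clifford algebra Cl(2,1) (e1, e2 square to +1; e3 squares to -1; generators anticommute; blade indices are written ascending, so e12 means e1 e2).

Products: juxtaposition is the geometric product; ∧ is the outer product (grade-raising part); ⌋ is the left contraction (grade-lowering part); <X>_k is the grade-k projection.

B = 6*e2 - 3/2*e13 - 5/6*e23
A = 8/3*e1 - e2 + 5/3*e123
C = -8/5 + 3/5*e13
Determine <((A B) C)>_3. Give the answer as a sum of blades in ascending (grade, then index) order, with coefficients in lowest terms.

step 1: -6 - 25/18*e1 + 5/2*e2 - 19/6*e3 + 16*e12 - 10*e13 - 67/18*e123
step 2: 18/5 + 29/90*e1 - 53/30*e2 + 127/30*e3 - 128/5*e12 + 62/5*e13 - 48/5*e23 + 401/90*e123
step 3: 401/90*e123
Answer: 401/90*e123


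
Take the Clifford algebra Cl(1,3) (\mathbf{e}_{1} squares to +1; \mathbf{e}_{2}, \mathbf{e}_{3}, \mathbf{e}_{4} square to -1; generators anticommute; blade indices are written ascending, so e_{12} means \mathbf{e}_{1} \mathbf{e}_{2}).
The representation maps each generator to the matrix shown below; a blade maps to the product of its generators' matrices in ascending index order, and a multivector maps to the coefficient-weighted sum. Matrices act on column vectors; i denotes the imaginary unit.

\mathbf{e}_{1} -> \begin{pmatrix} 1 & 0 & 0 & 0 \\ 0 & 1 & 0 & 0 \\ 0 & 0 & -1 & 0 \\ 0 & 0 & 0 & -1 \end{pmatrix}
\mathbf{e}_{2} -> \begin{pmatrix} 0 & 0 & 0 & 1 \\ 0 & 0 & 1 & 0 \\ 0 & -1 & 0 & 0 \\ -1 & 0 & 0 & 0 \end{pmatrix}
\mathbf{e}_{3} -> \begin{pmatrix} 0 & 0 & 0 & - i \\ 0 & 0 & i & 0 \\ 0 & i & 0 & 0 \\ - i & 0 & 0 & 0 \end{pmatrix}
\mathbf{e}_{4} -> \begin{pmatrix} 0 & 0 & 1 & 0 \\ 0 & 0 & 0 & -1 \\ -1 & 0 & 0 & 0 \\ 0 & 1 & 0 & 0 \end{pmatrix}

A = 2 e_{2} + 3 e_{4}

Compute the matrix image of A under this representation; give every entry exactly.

M = (2)*rho(e_{2}) + (3)*rho(e_{4}), summed entrywise:
Answer: \begin{pmatrix} 0 & 0 & 3 & 2 \\ 0 & 0 & 2 & -3 \\ -3 & -2 & 0 & 0 \\ -2 & 3 & 0 & 0 \end{pmatrix}


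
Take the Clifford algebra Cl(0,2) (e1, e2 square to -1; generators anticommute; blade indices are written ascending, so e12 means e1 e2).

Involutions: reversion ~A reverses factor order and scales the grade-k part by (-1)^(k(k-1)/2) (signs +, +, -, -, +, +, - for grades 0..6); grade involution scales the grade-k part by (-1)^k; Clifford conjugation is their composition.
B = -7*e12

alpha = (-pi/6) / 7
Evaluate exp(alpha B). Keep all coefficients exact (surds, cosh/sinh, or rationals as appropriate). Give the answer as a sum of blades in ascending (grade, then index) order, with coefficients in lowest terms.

B^2 = (-7)^2*(e12)^2 = 49*(-1) = -49 (a basis 2-blade squares to minus the product of its generators' squares).
B^2 = -49 — a negative square means the series sums to a rotation: l = 7, alpha*l = -pi/6, so exp(alpha B) = cos(-pi/6) + (sin(-pi/6)/7)*B = sqrt(3)/2 + (-1/14)*B.
Answer: sqrt(3)/2 + 1/2*e12


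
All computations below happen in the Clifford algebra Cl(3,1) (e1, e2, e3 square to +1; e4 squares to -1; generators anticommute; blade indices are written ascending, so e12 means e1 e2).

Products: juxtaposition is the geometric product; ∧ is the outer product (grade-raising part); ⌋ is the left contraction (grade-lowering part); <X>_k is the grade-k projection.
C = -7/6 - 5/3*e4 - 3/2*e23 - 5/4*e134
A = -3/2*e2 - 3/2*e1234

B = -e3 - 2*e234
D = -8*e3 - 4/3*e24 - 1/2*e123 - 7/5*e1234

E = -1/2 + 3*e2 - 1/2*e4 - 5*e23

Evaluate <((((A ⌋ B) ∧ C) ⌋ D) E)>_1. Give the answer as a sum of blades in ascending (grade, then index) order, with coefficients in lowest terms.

step 1: 3*e34
step 2: -7/2*e34
step 3: 49/10*e12
step 4: 147/10*e1 - 49/20*e12 - 49/2*e13 - 49/20*e124
step 5: 147/10*e1
Answer: 147/10*e1


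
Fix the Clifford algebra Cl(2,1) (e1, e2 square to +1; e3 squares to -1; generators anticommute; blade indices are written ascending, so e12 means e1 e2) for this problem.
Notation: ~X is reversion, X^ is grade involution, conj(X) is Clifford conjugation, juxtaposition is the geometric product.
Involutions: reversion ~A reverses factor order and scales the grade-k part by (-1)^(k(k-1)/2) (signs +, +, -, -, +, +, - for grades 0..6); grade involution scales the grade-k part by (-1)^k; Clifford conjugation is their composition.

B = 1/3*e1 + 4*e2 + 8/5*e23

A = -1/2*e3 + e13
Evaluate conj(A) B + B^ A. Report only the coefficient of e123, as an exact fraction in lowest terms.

first term: 4/5*e2 + 1/3*e3 - 8/5*e12 - 1/6*e13 - 2*e23 + 4*e123
second term: 4/5*e2 - 1/3*e3 - 8/5*e12 + 1/6*e13 + 2*e23 + 4*e123
Answer: 8


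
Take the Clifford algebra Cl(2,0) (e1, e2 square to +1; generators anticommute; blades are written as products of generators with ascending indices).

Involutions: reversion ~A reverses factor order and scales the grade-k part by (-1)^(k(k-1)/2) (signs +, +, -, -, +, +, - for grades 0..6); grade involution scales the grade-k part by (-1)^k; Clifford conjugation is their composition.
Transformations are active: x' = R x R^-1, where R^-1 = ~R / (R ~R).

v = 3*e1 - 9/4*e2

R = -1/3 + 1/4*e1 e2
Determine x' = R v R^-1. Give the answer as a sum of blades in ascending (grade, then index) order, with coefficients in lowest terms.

~R = -1/3 - 1/4*e1 e2, and R ~R = 25/144, so R^-1 = ~R / (25/144).
R v = -25/16*e1
Answer: 3*e1 + 9/4*e2


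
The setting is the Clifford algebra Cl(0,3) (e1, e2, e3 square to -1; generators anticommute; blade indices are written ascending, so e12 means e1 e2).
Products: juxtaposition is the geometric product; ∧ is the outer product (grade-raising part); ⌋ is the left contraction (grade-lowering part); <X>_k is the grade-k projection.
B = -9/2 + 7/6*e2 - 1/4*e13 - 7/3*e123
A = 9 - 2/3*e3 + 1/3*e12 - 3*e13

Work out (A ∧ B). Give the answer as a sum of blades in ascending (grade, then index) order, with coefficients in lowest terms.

step 1: -81/2 + 21/2*e2 + 3*e3 - 3/2*e12 + 45/4*e13 + 7/9*e23 - 35/2*e123
Answer: -81/2 + 21/2*e2 + 3*e3 - 3/2*e12 + 45/4*e13 + 7/9*e23 - 35/2*e123


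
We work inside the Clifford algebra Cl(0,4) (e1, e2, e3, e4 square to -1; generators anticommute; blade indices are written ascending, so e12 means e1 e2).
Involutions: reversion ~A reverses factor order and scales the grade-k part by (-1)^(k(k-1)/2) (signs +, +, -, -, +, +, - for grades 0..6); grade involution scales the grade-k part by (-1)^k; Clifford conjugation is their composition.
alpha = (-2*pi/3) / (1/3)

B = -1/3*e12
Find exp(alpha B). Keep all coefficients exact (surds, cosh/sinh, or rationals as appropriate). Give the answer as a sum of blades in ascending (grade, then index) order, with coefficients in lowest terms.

B^2 = (-1/3)^2*(e12)^2 = 1/9*(-1) = -1/9 (a basis 2-blade squares to minus the product of its generators' squares).
B^2 = -1/9 — since the square is negative, the closed form is circular: l = 1/3, alpha*l = -2*pi/3, so exp(alpha B) = cos(-2*pi/3) + (sin(-2*pi/3)/(1/3))*B = -1/2 + (-3*sqrt(3)/2)*B.
Answer: -1/2 + sqrt(3)/2*e12


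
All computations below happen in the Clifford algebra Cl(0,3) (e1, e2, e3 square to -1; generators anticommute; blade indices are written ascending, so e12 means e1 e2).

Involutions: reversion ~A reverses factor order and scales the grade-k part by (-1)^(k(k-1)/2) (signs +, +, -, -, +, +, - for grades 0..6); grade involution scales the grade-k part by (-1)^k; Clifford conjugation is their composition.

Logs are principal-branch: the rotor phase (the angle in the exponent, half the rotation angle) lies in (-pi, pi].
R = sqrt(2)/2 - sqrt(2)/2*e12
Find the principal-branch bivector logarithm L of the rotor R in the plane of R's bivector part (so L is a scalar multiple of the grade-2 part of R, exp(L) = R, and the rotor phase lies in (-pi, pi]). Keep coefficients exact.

The scalar part of R is sqrt(2)/2, so the principal-branch rotor phase is pinned; divide the bivector part by its sine to get the unit plane — L is the phase times that plane.
Concretely: cos(phase) = sqrt(2)/2 gives phase = ±pi/4, and since phase/sin(phase) is even the sign is immaterial: L = (phase/sin(phase)) * <R>_2 = (sqrt(2)*pi/4) * <R>_2.
Answer: -pi/4*e12


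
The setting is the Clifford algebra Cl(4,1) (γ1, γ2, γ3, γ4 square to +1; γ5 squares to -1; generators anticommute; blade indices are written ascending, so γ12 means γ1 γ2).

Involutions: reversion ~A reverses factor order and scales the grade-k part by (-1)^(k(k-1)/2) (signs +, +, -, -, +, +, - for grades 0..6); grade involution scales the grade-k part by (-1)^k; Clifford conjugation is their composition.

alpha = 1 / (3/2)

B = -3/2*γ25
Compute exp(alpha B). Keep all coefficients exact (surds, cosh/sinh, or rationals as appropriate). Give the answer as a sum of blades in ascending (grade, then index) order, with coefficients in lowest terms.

B^2 = (-3/2)^2*(γ25)^2 = 9/4*(+1) = 9/4 (a basis 2-blade squares to minus the product of its generators' squares).
B^2 = 9/4 — B^2 > 0, so the exponential closes hyperbolically: l = 3/2, alpha*l = 1, so exp(alpha B) = cosh(1) + (sinh(1)/(3/2))*B = cosh(1) + (2*sinh(1)/3)*B.
Answer: cosh(1) - sinh(1)*γ25


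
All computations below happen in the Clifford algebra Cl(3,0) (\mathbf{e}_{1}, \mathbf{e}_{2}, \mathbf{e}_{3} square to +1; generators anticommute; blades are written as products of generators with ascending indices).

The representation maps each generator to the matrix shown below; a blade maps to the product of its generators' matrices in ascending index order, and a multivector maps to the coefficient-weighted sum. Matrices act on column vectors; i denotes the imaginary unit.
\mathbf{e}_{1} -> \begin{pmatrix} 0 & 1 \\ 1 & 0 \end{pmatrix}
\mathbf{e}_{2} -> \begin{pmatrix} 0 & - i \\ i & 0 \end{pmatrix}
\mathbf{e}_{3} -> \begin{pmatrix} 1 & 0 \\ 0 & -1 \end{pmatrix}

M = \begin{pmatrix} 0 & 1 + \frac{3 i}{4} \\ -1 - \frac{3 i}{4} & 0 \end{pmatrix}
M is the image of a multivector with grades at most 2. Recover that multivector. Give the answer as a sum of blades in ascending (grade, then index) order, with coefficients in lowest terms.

Method: 1, rho(e_{1}), rho(e_{2}), rho(e_{3}) form a trace-orthogonal basis of the 2x2 complex matrices (tr(X Y) = 2 if X = Y, else 0), so M = m0*1 + m1*rho(e_{1}) + m2*rho(e_{2}) + m3*rho(e_{3}) with m0 = tr(M)/2 = 0, m1 = tr(M rho(e_{1}))/2 = 0, m2 = tr(M rho(e_{2}))/2 = - \frac{3}{4} + i, m3 = tr(M rho(e_{3}))/2 = 0.
Multiplying table entries, the bivector images are rho(e_{1} e_{2}) = i*rho(e_{3}), rho(e_{1} e_{3}) = -i*rho(e_{2}), rho(e_{2} e_{3}) = i*rho(e_{1}); with real blade coefficients the real parts of m0..m3 are the coefficients of 1, e_{1}, e_{2}, e_{3} and the imaginary parts give the bivectors (e_{2} e_{3}: Im m1, e_{1} e_{3}: -Im m2, e_{1} e_{2}: Im m3).
Answer: -\frac{3}{4} e_{2} - e_{1} e_{3}


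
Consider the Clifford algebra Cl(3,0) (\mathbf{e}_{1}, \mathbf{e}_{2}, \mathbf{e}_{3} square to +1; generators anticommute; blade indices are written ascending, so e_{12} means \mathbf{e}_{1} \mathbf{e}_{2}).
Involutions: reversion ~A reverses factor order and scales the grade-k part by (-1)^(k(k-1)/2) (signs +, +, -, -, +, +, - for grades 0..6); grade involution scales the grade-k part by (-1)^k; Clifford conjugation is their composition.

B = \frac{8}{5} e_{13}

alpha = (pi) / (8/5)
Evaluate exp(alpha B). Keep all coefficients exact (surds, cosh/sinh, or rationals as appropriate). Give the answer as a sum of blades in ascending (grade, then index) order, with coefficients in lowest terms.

B^2 = (\frac{8}{5})^2*(e_{13})^2 = \frac{64}{25}*(-1) = -\frac{64}{25} (a basis 2-blade squares to minus the product of its generators' squares).
B^2 = -\frac{64}{25} — circular case — the even/odd split gives cos and sin: l = \frac{8}{5}, alpha*l = \pi, so exp(alpha B) = cos(\pi) + (sin(\pi)/(\frac{8}{5}))*B = -1 + (0)*B.
Answer: -1


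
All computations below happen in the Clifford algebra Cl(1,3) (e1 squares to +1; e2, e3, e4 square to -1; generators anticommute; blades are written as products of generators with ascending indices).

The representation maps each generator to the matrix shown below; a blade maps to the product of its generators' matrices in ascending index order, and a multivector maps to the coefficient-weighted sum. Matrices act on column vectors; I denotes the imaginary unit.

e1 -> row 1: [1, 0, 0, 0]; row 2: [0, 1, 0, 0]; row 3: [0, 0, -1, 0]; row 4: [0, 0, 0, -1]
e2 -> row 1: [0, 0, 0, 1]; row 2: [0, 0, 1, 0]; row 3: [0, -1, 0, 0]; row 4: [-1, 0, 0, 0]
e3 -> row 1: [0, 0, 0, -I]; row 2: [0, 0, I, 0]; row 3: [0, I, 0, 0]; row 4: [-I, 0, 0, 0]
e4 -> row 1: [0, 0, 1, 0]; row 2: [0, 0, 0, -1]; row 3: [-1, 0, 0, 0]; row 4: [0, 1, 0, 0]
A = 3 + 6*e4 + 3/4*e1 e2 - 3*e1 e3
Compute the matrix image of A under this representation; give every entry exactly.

Bivector images (products of the table entries): rho(e1 e2) = rho(e1)rho(e2) = row 1: [0, 0, 0, 1]; row 2: [0, 0, 1, 0]; row 3: [0, 1, 0, 0]; row 4: [1, 0, 0, 0]; rho(e1 e3) = rho(e1)rho(e3) = row 1: [0, 0, 0, -I]; row 2: [0, 0, I, 0]; row 3: [0, -I, 0, 0]; row 4: [I, 0, 0, 0].
M = (3)*1 + (6)*rho(e4) + (3/4)*rho(e1 e2) + (-3)*rho(e1 e3), summed entrywise (1 is the identity matrix):
Answer: row 1: [3, 0, 6, 3/4 + 3*I]; row 2: [0, 3, 3/4 - 3*I, -6]; row 3: [-6, 3/4 + 3*I, 3, 0]; row 4: [3/4 - 3*I, 6, 0, 3]


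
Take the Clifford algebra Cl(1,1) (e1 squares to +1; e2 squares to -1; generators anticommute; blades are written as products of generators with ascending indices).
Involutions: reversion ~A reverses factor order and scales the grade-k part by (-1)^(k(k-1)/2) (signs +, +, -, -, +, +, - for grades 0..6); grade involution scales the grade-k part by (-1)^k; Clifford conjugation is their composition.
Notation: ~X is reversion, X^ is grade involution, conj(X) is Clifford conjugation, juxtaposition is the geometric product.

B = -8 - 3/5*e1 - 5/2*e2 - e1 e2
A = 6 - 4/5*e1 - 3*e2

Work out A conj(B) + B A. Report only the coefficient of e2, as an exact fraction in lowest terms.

first term: -2049/50 + 7*e1 + 191/5*e2 + 29/5*e1 e2
second term: -2751/50 - 1/5*e1 + 41/5*e2 - 31/5*e1 e2
Answer: 232/5


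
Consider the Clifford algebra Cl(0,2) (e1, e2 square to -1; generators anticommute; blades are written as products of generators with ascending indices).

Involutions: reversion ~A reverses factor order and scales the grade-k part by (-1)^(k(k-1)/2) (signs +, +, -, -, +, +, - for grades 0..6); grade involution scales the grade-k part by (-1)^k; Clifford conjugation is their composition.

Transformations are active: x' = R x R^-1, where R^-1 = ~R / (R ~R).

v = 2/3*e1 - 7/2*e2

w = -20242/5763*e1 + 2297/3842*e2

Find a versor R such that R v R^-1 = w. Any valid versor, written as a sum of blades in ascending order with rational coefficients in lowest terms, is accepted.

A norm check does it: q(v) = q(w) = -457/36, hence R = v + w = -16400/5763*e1 - 5575/1921*e2 realises the map — parallel part kept, (v - w)/2 negated, v carried to w.
Answer: -16400/5763*e1 - 5575/1921*e2


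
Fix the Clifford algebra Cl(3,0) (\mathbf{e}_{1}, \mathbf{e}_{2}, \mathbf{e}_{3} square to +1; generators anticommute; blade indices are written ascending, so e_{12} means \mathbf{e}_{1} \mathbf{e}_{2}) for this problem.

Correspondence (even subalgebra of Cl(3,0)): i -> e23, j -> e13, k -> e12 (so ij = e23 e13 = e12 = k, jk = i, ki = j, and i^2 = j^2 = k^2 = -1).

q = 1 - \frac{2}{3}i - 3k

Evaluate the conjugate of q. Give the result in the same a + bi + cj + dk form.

In blades: q = 1 - 3 e_{12} - \frac{2}{3} e_{23}.
Quaternion conjugation is reversion on the even subalgebra: the scalar is fixed and every grade-2 blade flips sign, giving 1 + 3 e_{12} + \frac{2}{3} e_{23}; translating back:
Answer: 1 + \frac{2}{3}i + 3k


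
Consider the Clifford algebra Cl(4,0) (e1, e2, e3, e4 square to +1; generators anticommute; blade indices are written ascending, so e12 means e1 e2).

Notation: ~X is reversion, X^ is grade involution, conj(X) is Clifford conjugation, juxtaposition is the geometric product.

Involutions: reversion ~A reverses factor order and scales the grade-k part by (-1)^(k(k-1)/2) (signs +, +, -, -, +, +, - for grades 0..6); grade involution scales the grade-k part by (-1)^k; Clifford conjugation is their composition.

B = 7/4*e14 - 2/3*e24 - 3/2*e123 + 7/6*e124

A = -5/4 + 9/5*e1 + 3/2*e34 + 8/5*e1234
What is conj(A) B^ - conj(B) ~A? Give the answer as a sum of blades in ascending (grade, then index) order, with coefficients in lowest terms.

first term: 28/15*e3 - 3/4*e4 - 443/120*e13 - 35/16*e14 - 9/2*e23 + 44/15*e24 - 1/8*e123 + 589/120*e124
second term: 28/15*e3 + 111/20*e4 - 187/120*e13 + 35/16*e14 + 11/10*e23 + 19/15*e24 + 29/8*e123 + 239/120*e124
Answer: -63/10*e4 - 32/15*e13 - 35/8*e14 - 28/5*e23 + 5/3*e24 - 15/4*e123 + 35/12*e124


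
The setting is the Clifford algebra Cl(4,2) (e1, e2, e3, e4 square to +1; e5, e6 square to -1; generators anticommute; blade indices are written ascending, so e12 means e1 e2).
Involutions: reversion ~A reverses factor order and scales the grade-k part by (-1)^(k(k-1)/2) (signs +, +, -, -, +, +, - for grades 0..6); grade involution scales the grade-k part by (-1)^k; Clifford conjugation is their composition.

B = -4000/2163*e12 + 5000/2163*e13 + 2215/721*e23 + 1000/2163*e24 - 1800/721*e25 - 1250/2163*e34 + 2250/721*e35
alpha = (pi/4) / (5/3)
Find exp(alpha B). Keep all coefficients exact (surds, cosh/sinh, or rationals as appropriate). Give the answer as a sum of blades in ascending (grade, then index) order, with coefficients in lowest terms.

B^2 term by term: the squares give (-4000/2163)^2*(e12)^2 + (5000/2163)^2*(e13)^2 + (2215/721)^2*(e23)^2 + (1000/2163)^2*(e24)^2 + (-1800/721)^2*(e25)^2 + (-1250/2163)^2*(e34)^2 + (2250/721)^2*(e35)^2 = 16000000/4678569*(-1) + 25000000/4678569*(-1) + 4906225/519841*(-1) + 1000000/4678569*(-1) + 3240000/519841*(+1) + 1562500/4678569*(-1) + 5062500/519841*(+1) = -25/9 (each basis 2-blade squares to minus the product of its generators' squares); cross terms between blades sharing an index anticommute and cancel; the commuting (index-disjoint) pairs give grade-4 terms 2*c*c'*(blade product), which cancel blade by blade — e1234: 10000000/4678569 - 10000000/4678569 = 0; e1235: -6000000/519841 + 6000000/519841 = 0; e2345: -1500000/519841 + 1500000/519841 = 0 — confirming B is simple. So B^2 = -25/9.
B^2 = -25/9 — circular case — the even/odd split gives cos and sin: l = 5/3, alpha*l = pi/4, so exp(alpha B) = cos(pi/4) + (sin(pi/4)/(5/3))*B = sqrt(2)/2 + (3*sqrt(2)/10)*B.
Answer: sqrt(2)/2 - 400*sqrt(2)/721*e12 + 500*sqrt(2)/721*e13 + 1329*sqrt(2)/1442*e23 + 100*sqrt(2)/721*e24 - 540*sqrt(2)/721*e25 - 125*sqrt(2)/721*e34 + 675*sqrt(2)/721*e35


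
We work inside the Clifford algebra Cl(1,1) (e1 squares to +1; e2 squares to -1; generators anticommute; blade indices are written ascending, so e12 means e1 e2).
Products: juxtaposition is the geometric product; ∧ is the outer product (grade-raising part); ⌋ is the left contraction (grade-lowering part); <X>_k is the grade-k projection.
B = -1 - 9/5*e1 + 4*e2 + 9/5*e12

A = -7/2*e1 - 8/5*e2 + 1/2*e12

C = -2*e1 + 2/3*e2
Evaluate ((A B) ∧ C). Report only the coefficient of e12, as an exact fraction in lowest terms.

step 1: 68/5 - 69/50*e1 - 19/5*e2 - 869/50*e12
step 2: -136/5*e1 + 136/15*e2 - 213/25*e12
Answer: -213/25


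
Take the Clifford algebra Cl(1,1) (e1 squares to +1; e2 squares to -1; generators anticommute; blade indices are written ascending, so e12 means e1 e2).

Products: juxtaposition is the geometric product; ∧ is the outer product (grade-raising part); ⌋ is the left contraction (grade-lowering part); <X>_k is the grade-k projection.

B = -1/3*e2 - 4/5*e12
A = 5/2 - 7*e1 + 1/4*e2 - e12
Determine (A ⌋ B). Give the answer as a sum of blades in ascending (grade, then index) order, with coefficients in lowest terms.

step 1: 53/60 - 1/5*e1 + 143/30*e2 - 2*e12
Answer: 53/60 - 1/5*e1 + 143/30*e2 - 2*e12


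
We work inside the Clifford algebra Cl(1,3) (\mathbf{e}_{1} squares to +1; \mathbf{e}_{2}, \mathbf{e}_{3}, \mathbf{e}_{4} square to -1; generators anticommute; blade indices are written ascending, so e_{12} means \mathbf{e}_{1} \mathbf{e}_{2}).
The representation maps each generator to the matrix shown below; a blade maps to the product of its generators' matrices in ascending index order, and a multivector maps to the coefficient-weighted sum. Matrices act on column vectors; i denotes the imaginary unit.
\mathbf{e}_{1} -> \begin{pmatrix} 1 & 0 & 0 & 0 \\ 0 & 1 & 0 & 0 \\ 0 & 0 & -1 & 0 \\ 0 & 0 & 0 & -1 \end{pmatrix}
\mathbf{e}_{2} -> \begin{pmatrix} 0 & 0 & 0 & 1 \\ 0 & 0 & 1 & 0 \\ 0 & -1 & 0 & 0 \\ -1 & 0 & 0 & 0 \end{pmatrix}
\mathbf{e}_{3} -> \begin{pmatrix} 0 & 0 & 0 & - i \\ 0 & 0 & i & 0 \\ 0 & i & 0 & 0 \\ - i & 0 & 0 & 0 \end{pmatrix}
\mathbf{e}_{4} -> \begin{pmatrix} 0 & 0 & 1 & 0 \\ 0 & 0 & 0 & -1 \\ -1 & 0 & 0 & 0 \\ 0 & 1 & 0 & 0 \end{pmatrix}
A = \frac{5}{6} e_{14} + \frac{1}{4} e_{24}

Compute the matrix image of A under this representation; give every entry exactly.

Bivector images (products of the table entries): rho(e_{14}) = rho(\mathbf{e}_{1})rho(\mathbf{e}_{4}) = \begin{pmatrix} 0 & 0 & 1 & 0 \\ 0 & 0 & 0 & -1 \\ 1 & 0 & 0 & 0 \\ 0 & -1 & 0 & 0 \end{pmatrix}; rho(e_{24}) = rho(\mathbf{e}_{2})rho(\mathbf{e}_{4}) = \begin{pmatrix} 0 & 1 & 0 & 0 \\ -1 & 0 & 0 & 0 \\ 0 & 0 & 0 & 1 \\ 0 & 0 & -1 & 0 \end{pmatrix}.
M = (\frac{5}{6})*rho(e_{14}) + (\frac{1}{4})*rho(e_{24}), summed entrywise:
Answer: \begin{pmatrix} 0 & \frac{1}{4} & \frac{5}{6} & 0 \\ - \frac{1}{4} & 0 & 0 & - \frac{5}{6} \\ \frac{5}{6} & 0 & 0 & \frac{1}{4} \\ 0 & - \frac{5}{6} & - \frac{1}{4} & 0 \end{pmatrix}


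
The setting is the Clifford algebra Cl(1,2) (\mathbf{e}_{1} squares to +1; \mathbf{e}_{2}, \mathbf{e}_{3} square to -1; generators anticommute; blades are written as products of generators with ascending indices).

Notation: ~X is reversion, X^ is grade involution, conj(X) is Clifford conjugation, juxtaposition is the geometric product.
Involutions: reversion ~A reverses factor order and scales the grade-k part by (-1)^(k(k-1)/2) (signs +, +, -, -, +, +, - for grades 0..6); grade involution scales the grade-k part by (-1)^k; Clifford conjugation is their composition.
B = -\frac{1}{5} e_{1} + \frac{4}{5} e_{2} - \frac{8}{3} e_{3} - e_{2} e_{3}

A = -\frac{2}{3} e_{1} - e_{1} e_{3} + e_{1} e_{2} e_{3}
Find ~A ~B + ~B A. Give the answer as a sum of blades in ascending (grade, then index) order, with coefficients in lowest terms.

first term: \frac{2}{15} + \frac{11}{3} e_{1} + \frac{1}{5} e_{3} - \frac{11}{5} e_{1} e_{2} + \frac{44}{45} e_{1} e_{3} + \frac{1}{5} e_{2} e_{3} - \frac{22}{15} e_{1} e_{2} e_{3}
second term: \frac{2}{15} + \frac{5}{3} e_{1} + \frac{1}{5} e_{3} + \frac{21}{5} e_{1} e_{2} - \frac{44}{45} e_{1} e_{3} - \frac{1}{5} e_{2} e_{3} + \frac{2}{15} e_{1} e_{2} e_{3}
Answer: \frac{4}{15} + \frac{16}{3} e_{1} + \frac{2}{5} e_{3} + 2 e_{1} e_{2} - \frac{4}{3} e_{1} e_{2} e_{3}


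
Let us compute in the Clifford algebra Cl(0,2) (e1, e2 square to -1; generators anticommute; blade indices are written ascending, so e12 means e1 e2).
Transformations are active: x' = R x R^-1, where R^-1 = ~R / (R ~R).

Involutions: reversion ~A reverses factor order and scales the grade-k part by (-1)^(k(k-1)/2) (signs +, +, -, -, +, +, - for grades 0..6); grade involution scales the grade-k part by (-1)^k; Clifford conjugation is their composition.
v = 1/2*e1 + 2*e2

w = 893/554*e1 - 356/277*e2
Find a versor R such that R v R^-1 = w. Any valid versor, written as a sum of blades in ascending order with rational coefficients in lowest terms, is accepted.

Why this works: both vectors square to -17/4, so q(v) = q(w) and R = v + w = 585/277*e1 + 198/277*e2 carries v to w — its own direction survives, the complement (v - w)/2 flips.
Answer: 585/277*e1 + 198/277*e2


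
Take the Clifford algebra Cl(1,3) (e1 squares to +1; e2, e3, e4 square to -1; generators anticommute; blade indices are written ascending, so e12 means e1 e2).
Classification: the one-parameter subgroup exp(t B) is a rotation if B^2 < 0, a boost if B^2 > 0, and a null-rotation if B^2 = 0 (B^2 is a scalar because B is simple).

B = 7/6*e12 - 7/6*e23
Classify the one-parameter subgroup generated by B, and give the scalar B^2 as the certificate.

B^2 term by term: the squares give (7/6)^2*(e12)^2 + (-7/6)^2*(e23)^2 = 49/36*(+1) + 49/36*(-1) = 0 (each basis 2-blade squares to minus the product of its generators' squares); cross terms between blades sharing an index anticommute and cancel. So B^2 = 0.
Answer: null-rotation, certificate B^2 = 0. Note: conjugating B changes its blade decomposition but never the scalar B^2 = 0, whose sign settles the classification.
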